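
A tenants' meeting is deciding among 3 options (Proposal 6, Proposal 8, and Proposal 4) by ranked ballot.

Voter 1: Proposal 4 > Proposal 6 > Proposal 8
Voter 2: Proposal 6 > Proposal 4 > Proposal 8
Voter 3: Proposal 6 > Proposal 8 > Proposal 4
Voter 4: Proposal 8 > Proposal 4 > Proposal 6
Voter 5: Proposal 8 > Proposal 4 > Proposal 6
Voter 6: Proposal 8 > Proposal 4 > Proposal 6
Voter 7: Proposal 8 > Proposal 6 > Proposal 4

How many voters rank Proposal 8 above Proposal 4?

5

Ballots ranking Proposal 8 above Proposal 4: 5.
Ballots ranking Proposal 4 above Proposal 8: 2.
So 5 of 7 voters prefer Proposal 8 to Proposal 4.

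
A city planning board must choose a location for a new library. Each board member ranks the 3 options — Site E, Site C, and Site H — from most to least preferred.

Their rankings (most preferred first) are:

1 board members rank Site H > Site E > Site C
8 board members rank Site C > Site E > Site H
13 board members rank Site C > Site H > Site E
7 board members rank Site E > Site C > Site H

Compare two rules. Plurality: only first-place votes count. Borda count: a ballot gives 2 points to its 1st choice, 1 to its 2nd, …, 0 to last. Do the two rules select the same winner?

Yes

Plurality first-place counts: Site E 7, Site C 21, Site H 1 → Site C.
Borda totals: Site E 23, Site C 49, Site H 15 → Site C.
The two rules agree on Site C.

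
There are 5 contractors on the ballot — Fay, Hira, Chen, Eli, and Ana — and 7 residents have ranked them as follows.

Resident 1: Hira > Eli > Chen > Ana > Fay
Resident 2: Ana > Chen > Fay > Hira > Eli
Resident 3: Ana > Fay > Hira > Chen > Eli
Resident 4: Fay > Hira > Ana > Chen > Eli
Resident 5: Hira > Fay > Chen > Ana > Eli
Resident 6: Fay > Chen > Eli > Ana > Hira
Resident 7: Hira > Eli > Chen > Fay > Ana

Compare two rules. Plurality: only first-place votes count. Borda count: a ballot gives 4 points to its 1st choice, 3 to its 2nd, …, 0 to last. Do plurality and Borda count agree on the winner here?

Yes

Plurality first-place counts: Fay 2, Hira 3, Chen 0, Eli 0, Ana 2 → Hira.
Borda totals: Fay 17, Hira 18, Chen 14, Eli 8, Ana 13 → Hira.
The two rules agree on Hira.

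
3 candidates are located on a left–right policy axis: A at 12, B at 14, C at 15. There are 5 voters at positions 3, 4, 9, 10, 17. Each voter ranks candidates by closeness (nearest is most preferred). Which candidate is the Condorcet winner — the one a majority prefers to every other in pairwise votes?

A

With single-peaked preferences on a line, the Condorcet winner is the candidate closest to the median voter.
The median voter (position 9) is closest to A at 12.
Check: A vs C — voters closer to A: 4 of 5.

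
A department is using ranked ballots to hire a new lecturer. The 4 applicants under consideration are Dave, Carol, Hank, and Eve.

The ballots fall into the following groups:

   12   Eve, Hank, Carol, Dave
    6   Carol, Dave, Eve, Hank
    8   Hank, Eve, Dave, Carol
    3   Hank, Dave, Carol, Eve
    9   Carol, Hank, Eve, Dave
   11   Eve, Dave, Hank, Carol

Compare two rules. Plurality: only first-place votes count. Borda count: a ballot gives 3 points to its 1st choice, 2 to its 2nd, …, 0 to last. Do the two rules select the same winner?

Yes

Plurality first-place counts: Dave 0, Carol 15, Hank 11, Eve 23 → Eve.
Borda totals: Dave 48, Carol 60, Hank 86, Eve 100 → Eve.
The two rules agree on Eve.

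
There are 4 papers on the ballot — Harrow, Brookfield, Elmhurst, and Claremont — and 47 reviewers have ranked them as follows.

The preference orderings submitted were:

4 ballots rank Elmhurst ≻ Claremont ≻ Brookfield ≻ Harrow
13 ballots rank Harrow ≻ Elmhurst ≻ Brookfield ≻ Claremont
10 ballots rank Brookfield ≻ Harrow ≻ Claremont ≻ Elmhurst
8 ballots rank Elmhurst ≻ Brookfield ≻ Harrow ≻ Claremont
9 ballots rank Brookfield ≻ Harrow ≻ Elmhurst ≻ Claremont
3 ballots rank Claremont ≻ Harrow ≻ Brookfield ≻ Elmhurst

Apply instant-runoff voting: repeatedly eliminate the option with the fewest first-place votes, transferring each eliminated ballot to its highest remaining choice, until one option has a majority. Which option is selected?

Brookfield

Round 1: Brookfield 19, Harrow 13, Elmhurst 12, Claremont 3. Claremont has the fewest and is eliminated.
Round 2: Brookfield 19, Harrow 16, Elmhurst 12. Elmhurst has the fewest and is eliminated.
Round 3: Brookfield 31, Harrow 16. Brookfield has a majority.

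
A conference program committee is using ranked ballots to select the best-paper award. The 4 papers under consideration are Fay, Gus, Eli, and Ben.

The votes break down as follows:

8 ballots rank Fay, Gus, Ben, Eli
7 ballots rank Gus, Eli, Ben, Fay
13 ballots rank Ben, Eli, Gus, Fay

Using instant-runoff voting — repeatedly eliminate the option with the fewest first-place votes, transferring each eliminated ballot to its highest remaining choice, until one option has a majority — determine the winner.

Ben

Round 1: Ben 13, Fay 8, Gus 7, Eli 0. Eli has the fewest and is eliminated.
Round 2: Ben 13, Fay 8, Gus 7. Gus has the fewest and is eliminated.
Round 3: Ben 20, Fay 8. Ben has a majority.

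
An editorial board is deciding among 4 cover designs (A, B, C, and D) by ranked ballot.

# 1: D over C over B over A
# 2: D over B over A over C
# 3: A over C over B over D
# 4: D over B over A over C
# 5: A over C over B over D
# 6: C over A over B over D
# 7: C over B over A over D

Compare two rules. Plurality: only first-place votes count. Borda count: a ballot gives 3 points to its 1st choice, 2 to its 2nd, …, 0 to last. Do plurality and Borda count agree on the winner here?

Plurality first-place counts: A 2, B 0, C 2, D 3 → D.
Borda totals: A 11, B 10, C 12, D 9 → C.
The two rules disagree: plurality picks D, Borda picks C.

No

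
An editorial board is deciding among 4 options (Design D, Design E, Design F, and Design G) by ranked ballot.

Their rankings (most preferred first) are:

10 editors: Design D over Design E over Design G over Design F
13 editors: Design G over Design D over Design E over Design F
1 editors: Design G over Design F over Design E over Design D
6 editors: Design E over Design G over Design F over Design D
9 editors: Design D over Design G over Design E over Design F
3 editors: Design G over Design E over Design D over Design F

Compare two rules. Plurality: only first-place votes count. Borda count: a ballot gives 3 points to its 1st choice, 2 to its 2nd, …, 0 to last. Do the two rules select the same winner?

Plurality first-place counts: Design D 19, Design E 6, Design F 0, Design G 17 → Design D.
Borda totals: Design D 86, Design E 67, Design F 8, Design G 91 → Design G.
The two rules disagree: plurality picks Design D, Borda picks Design G.

No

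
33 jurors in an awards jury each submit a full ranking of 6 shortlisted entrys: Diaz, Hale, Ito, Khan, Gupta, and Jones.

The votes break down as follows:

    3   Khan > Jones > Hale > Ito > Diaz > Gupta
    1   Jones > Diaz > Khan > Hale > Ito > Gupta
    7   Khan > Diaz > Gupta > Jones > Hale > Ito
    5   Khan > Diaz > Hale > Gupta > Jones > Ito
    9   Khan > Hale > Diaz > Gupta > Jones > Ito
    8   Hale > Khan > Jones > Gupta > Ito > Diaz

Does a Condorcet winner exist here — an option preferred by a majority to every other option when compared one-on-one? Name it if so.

Khan

Head-to-head results (33 voters total):
Diaz vs Hale: Hale wins 20–13.
Diaz vs Ito: Diaz wins 22–11.
Diaz vs Khan: Khan wins 32–1.
Diaz vs Gupta: Diaz wins 25–8.
Diaz vs Jones: Diaz wins 21–12.
Hale vs Ito: Hale wins 33–0.
Hale vs Khan: Khan wins 25–8.
Hale vs Gupta: Hale wins 26–7.
Hale vs Jones: Hale wins 22–11.
Ito vs Khan: Khan wins 33–0.
Ito vs Gupta: Gupta wins 29–4.
Ito vs Jones: Jones wins 33–0.
Khan vs Gupta: Khan wins 33–0.
Khan vs Jones: Khan wins 32–1.
Gupta vs Jones: Gupta wins 21–12.
Khan beats each rival — Diaz (32–1), Hale (25–8), Ito (33–0), Gupta (33–0), Jones (32–1) — so Khan is the Condorcet winner.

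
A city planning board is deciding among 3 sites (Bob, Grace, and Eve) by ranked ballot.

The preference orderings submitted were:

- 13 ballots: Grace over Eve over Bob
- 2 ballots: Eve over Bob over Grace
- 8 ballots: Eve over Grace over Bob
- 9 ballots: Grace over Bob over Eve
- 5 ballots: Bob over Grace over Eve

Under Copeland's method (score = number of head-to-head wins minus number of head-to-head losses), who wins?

Pairwise results:
  Bob vs Grace: Grace wins 30–7.
  Bob vs Eve: Eve wins 23–14.
  Grace vs Eve: Grace wins 27–10.
Copeland scores (wins − losses):
  Bob: 0 − 2 = -2
  Grace: 2 − 0 = 2
  Eve: 1 − 1 = 0
Grace has the best Copeland score.

Grace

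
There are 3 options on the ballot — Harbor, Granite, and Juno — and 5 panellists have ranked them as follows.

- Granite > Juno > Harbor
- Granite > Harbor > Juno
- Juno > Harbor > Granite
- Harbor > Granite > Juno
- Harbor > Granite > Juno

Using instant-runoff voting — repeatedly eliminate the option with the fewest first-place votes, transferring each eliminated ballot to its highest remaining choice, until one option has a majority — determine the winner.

Round 1: Harbor 2, Granite 2, Juno 1. Juno has the fewest and is eliminated.
Round 2: Harbor 3, Granite 2. Harbor has a majority.

Harbor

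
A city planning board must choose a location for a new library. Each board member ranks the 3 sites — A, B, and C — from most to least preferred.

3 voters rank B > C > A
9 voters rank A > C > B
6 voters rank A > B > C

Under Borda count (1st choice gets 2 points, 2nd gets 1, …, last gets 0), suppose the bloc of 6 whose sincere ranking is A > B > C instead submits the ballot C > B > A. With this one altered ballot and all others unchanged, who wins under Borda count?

Borda totals with the altered ballot: A 18, B 12, C 24.
The switch changes the winner from A to C.

C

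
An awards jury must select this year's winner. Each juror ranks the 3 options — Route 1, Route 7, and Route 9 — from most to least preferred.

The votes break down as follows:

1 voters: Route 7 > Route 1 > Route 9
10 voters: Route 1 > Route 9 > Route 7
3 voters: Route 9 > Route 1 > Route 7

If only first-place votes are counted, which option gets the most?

Route 1

First-place vote totals:
  Route 1: 10
  Route 7: 1
  Route 9: 3
Route 1 has the most first-place votes.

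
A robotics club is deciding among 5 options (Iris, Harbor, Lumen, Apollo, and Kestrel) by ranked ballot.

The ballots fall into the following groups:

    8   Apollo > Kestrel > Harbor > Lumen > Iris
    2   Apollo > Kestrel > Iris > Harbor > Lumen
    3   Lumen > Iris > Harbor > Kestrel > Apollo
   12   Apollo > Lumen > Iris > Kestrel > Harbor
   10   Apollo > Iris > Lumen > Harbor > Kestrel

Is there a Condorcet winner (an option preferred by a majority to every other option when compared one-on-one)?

Yes

Head-to-head results (35 voters total):
Iris vs Harbor: Iris wins 27–8.
Iris vs Lumen: Lumen wins 23–12.
Iris vs Apollo: Apollo wins 32–3.
Iris vs Kestrel: Iris wins 25–10.
Harbor vs Lumen: Lumen wins 25–10.
Harbor vs Apollo: Apollo wins 32–3.
Harbor vs Kestrel: Kestrel wins 22–13.
Lumen vs Apollo: Apollo wins 32–3.
Lumen vs Kestrel: Lumen wins 25–10.
Apollo vs Kestrel: Apollo wins 32–3.
Apollo beats each rival — Iris (32–3), Harbor (32–3), Lumen (32–3), Kestrel (32–3) — so Apollo is the Condorcet winner.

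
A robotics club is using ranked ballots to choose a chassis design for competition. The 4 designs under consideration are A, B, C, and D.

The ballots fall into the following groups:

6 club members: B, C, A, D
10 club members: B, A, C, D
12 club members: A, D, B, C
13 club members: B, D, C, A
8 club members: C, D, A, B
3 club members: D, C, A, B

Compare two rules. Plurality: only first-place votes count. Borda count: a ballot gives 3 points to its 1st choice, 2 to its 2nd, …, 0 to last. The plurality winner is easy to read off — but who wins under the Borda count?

B

Plurality first-place counts: A 12, B 29, C 8, D 3 → B.
Borda totals: A 73, B 99, C 65, D 75 → B.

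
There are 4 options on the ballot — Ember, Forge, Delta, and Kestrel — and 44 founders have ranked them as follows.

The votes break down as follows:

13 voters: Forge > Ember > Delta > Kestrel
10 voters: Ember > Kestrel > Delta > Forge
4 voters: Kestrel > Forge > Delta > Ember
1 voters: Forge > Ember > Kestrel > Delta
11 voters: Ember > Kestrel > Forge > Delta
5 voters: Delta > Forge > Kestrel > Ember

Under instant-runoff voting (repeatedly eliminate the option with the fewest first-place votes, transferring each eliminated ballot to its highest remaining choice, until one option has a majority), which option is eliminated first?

Kestrel

Round 1: Ember 21, Forge 14, Delta 5, Kestrel 4. Kestrel has the fewest and is eliminated.
Round 2: Ember 21, Forge 18, Delta 5. Delta has the fewest and is eliminated.
Round 3: Forge 23, Ember 21. Forge has a majority.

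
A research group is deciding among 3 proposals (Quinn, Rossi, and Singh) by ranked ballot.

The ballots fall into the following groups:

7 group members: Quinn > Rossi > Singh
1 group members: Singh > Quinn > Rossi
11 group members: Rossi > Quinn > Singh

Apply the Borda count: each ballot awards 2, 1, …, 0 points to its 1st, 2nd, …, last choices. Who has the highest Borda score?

Rossi

Borda scores:
  Quinn: 7·2 + 1 + 11·1 = 26
  Rossi: 7·1 + 0 + 11·2 = 29
  Singh: 7·0 + 2 + 11·0 = 2
Rossi has the highest total.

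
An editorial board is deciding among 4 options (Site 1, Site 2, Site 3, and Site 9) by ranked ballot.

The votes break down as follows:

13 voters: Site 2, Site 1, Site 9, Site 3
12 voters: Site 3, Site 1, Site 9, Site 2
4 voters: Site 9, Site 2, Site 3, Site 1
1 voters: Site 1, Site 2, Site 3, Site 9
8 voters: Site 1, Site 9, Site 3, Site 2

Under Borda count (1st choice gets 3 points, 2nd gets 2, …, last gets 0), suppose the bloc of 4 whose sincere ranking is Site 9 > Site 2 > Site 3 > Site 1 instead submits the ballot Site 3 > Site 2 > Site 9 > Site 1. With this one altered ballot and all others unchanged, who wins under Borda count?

Site 1

Borda totals with the altered ballot: Site 1 77, Site 2 49, Site 3 57, Site 9 45.
The winner is unchanged: still Site 1.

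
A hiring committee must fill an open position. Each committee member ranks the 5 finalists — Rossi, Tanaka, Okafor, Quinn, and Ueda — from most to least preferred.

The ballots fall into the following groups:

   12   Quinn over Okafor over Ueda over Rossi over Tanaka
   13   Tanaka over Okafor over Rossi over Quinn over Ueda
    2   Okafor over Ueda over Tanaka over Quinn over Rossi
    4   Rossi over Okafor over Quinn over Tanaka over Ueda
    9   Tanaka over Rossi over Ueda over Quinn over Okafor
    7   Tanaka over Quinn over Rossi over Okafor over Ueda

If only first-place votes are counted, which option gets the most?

Tanaka

First-place vote totals:
  Rossi: 4
  Tanaka: 29
  Okafor: 2
  Quinn: 12
  Ueda: 0
Tanaka has the most first-place votes.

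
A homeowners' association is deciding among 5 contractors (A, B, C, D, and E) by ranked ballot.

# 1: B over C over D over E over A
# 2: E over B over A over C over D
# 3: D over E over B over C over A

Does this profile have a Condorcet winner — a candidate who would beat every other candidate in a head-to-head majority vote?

No

Head-to-head results (3 voters total):
A vs B: B wins 3–0.
A vs C: C wins 2–1.
A vs D: D wins 2–1.
A vs E: E wins 3–0.
B vs C: B wins 3–0.
B vs D: B wins 2–1.
B vs E: E wins 2–1.
C vs D: C wins 2–1.
C vs E: E wins 2–1.
D vs E: D wins 2–1.
No candidate beats all others: B beats D beats E beats B, a majority cycle.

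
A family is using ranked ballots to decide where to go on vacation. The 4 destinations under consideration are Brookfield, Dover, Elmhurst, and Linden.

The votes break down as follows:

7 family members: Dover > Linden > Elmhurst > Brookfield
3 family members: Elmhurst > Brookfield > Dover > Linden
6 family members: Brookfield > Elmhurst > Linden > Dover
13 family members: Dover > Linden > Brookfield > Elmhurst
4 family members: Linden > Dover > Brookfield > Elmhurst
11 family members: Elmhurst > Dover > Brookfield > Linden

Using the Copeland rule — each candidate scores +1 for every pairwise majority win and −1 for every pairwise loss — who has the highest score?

Dover

Pairwise results:
  Brookfield vs Dover: Dover wins 35–9.
  Brookfield vs Elmhurst: Brookfield wins 23–21.
  Brookfield vs Linden: Linden wins 24–20.
  Dover vs Elmhurst: Dover wins 24–20.
  Dover vs Linden: Dover wins 34–10.
  Elmhurst vs Linden: Linden wins 24–20.
Copeland scores (wins − losses):
  Brookfield: 1 − 2 = -1
  Dover: 3 − 0 = 3
  Elmhurst: 0 − 3 = -3
  Linden: 2 − 1 = 1
Dover has the best Copeland score.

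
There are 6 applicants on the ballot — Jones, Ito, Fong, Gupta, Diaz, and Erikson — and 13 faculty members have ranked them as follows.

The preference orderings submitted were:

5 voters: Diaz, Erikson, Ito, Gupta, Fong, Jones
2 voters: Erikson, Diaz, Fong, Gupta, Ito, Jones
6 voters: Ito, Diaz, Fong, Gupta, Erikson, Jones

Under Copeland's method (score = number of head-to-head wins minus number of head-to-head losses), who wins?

Diaz

Pairwise results:
  Jones vs Ito: Ito wins 13–0.
  Jones vs Fong: Fong wins 13–0.
  Jones vs Gupta: Gupta wins 13–0.
  Jones vs Diaz: Diaz wins 13–0.
  Jones vs Erikson: Erikson wins 13–0.
  Ito vs Fong: Ito wins 11–2.
  Ito vs Gupta: Ito wins 11–2.
  Ito vs Diaz: Diaz wins 7–6.
  Ito vs Erikson: Erikson wins 7–6.
  Fong vs Gupta: Fong wins 8–5.
  Fong vs Diaz: Diaz wins 13–0.
  Fong vs Erikson: Erikson wins 7–6.
  Gupta vs Diaz: Diaz wins 13–0.
  Gupta vs Erikson: Erikson wins 7–6.
  Diaz vs Erikson: Diaz wins 11–2.
Copeland scores (wins − losses):
  Jones: 0 − 5 = -5
  Ito: 3 − 2 = 1
  Fong: 2 − 3 = -1
  Gupta: 1 − 4 = -3
  Diaz: 5 − 0 = 5
  Erikson: 4 − 1 = 3
Diaz has the best Copeland score.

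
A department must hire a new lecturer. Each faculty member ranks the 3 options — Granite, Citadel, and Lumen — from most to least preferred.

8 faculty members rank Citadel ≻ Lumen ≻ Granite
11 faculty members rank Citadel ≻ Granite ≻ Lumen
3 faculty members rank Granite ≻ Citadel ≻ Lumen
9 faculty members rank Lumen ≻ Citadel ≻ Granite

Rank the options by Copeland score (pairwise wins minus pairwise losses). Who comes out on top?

Citadel

Pairwise results:
  Granite vs Citadel: Citadel wins 28–3.
  Granite vs Lumen: Lumen wins 17–14.
  Citadel vs Lumen: Citadel wins 22–9.
Copeland scores (wins − losses):
  Granite: 0 − 2 = -2
  Citadel: 2 − 0 = 2
  Lumen: 1 − 1 = 0
Citadel has the best Copeland score.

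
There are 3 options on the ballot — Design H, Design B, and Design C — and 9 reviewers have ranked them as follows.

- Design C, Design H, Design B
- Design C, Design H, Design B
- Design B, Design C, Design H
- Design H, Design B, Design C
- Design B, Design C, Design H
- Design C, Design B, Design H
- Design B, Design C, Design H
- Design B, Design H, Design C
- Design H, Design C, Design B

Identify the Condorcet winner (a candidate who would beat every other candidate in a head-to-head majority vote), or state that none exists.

Design B

Head-to-head results (9 voters total):
Design H vs Design B: Design B wins 5–4.
Design H vs Design C: Design C wins 6–3.
Design B vs Design C: Design B wins 5–4.
Design B beats each rival — Design H (5–4), Design C (5–4) — so Design B is the Condorcet winner.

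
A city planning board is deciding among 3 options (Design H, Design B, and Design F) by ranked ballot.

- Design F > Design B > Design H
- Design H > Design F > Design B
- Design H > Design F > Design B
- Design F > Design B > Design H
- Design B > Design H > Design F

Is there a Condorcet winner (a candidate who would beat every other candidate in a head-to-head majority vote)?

No

Head-to-head results (5 voters total):
Design H vs Design B: Design B wins 3–2.
Design H vs Design F: Design H wins 3–2.
Design B vs Design F: Design F wins 4–1.
No candidate beats all others: Design H beats Design F beats Design B beats Design H, a majority cycle.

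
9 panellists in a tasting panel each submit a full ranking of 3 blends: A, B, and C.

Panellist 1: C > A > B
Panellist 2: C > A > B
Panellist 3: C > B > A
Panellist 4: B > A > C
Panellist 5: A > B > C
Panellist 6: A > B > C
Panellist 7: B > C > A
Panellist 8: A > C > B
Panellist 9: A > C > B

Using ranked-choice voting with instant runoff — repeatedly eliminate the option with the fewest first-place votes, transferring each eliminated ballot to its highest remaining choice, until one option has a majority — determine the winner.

Round 1: A 4, C 3, B 2. B has the fewest and is eliminated.
Round 2: A 5, C 4. A has a majority.

A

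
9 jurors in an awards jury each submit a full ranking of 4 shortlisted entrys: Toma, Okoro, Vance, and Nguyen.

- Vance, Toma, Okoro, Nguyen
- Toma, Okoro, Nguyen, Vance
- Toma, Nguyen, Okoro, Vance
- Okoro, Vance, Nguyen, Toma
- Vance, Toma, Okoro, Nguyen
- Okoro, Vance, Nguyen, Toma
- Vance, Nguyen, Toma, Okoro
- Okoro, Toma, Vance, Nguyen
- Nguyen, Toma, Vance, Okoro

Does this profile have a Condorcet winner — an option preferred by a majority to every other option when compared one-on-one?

Head-to-head results (9 voters total):
Toma vs Okoro: Toma wins 6–3.
Toma vs Vance: Vance wins 5–4.
Toma vs Nguyen: Toma wins 5–4.
Okoro vs Vance: Okoro wins 5–4.
Okoro vs Nguyen: Okoro wins 6–3.
Vance vs Nguyen: Vance wins 6–3.
No candidate beats all others: Toma beats Okoro beats Vance beats Toma, a majority cycle.

No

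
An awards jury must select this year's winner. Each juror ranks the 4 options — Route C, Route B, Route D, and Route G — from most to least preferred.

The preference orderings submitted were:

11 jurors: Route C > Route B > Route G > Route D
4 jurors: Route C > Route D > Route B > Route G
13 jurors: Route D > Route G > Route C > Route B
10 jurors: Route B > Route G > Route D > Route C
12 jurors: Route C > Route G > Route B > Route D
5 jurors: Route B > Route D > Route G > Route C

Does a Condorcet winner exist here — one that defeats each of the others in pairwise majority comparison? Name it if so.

There is no Condorcet winner

Head-to-head results (55 voters total):
Route C vs Route B: Route C wins 40–15.
Route C vs Route D: Route D wins 28–27.
Route C vs Route G: Route G wins 28–27.
Route B vs Route D: Route B wins 38–17.
Route B vs Route G: Route B wins 30–25.
Route D vs Route G: Route G wins 33–22.
No candidate beats all others: Route C beats Route B beats Route D beats Route C, a majority cycle.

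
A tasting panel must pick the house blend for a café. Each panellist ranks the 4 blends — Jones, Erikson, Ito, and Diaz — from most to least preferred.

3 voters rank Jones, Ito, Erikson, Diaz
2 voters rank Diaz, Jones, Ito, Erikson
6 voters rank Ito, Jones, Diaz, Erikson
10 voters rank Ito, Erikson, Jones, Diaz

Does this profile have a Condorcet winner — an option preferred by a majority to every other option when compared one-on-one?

Yes

Head-to-head results (21 voters total):
Jones vs Erikson: Jones wins 11–10.
Jones vs Ito: Ito wins 16–5.
Jones vs Diaz: Jones wins 19–2.
Erikson vs Ito: Ito wins 21–0.
Erikson vs Diaz: Erikson wins 13–8.
Ito vs Diaz: Ito wins 19–2.
Ito beats each rival — Jones (16–5), Erikson (21–0), Diaz (19–2) — so Ito is the Condorcet winner.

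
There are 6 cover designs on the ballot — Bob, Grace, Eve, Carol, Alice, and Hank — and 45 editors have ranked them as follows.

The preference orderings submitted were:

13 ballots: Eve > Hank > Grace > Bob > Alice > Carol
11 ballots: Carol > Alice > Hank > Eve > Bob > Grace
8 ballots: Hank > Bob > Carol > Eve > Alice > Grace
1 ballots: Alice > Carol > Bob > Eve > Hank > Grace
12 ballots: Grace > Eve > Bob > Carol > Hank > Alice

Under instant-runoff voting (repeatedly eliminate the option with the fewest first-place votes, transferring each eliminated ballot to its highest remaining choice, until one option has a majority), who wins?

Round 1: Eve 13, Grace 12, Carol 11, Hank 8, Alice 1, Bob 0. Bob has the fewest and is eliminated.
Round 2: Eve 13, Grace 12, Carol 11, Hank 8, Alice 1. Alice has the fewest and is eliminated.
Round 3: Eve 13, Grace 12, Carol 12, Hank 8. Hank has the fewest and is eliminated.
Round 4: Carol 20, Eve 13, Grace 12. Grace has the fewest and is eliminated.
Round 5: Eve 25, Carol 20. Eve has a majority.

Eve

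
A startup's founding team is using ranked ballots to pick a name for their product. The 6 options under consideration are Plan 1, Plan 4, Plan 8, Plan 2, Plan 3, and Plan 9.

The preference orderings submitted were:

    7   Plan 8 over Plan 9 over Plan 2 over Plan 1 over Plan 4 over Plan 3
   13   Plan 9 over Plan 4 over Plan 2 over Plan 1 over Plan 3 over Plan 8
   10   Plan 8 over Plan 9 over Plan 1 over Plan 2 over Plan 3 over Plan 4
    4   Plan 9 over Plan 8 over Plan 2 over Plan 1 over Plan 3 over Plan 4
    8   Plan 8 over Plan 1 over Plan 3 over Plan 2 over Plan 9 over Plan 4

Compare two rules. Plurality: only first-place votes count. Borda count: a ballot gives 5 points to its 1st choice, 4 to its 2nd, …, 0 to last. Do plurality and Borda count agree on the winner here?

Plurality first-place counts: Plan 1 0, Plan 4 0, Plan 8 25, Plan 2 0, Plan 3 0, Plan 9 17 → Plan 8.
Borda totals: Plan 1 110, Plan 4 59, Plan 8 141, Plan 2 108, Plan 3 51, Plan 9 161 → Plan 9.
The two rules disagree: plurality picks Plan 8, Borda picks Plan 9.

No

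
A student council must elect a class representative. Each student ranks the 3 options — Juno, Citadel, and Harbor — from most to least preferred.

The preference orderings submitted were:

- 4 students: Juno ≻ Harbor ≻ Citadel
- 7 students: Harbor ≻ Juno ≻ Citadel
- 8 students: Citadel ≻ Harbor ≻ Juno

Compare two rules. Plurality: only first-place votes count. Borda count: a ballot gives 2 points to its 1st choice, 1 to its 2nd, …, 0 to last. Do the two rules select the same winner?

No

Plurality first-place counts: Juno 4, Citadel 8, Harbor 7 → Citadel.
Borda totals: Juno 15, Citadel 16, Harbor 26 → Harbor.
The two rules disagree: plurality picks Citadel, Borda picks Harbor.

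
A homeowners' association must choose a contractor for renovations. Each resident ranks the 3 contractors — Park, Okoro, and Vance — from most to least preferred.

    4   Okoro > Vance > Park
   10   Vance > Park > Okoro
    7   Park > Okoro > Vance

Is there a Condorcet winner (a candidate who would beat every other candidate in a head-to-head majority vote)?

Head-to-head results (21 voters total):
Park vs Okoro: Park wins 17–4.
Park vs Vance: Vance wins 14–7.
Okoro vs Vance: Okoro wins 11–10.
No candidate beats all others: Park beats Okoro beats Vance beats Park, a majority cycle.

No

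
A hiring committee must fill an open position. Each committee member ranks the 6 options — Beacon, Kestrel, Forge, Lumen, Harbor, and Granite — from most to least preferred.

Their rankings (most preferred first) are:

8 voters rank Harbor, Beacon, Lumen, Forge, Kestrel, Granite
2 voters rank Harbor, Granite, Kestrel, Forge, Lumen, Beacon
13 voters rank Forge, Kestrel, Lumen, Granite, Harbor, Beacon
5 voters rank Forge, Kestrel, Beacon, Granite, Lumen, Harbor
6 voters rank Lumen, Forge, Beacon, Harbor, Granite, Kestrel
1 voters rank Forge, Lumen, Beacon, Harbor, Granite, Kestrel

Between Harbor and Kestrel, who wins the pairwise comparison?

Ballots ranking Harbor above Kestrel: 8+2+6+1 = 17.
Ballots ranking Kestrel above Harbor: 13+5 = 18.
Kestrel wins the head-to-head, 18–17.

Kestrel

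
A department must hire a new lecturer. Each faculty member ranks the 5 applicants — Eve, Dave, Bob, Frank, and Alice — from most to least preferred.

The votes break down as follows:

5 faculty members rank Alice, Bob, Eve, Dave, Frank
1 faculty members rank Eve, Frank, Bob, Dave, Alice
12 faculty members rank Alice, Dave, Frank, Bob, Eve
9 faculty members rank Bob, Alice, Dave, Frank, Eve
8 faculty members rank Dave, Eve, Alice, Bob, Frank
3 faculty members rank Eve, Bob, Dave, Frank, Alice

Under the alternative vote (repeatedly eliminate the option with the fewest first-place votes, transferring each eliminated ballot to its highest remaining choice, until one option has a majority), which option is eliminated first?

Frank

Round 1: Alice 17, Bob 9, Dave 8, Eve 4, Frank 0. Frank has the fewest and is eliminated.
Round 2: Alice 17, Bob 9, Dave 8, Eve 4. Eve has the fewest and is eliminated.
Round 3: Alice 17, Bob 13, Dave 8. Dave has the fewest and is eliminated.
Round 4: Alice 25, Bob 13. Alice has a majority.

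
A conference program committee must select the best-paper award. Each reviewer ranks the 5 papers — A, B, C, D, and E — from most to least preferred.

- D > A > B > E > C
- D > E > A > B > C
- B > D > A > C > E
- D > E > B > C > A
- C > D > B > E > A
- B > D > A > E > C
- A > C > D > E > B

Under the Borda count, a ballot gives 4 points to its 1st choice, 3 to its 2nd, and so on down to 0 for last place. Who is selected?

D

Borda scores:
  A: 3 + 2 + 2 + 0 + 0 + 2 + 4 = 13
  B: 2 + 1 + 4 + 2 + 2 + 4 + 0 = 15
  C: 0 + 0 + 1 + 1 + 4 + 0 + 3 = 9
  D: 4 + 4 + 3 + 4 + 3 + 3 + 2 = 23
  E: 1 + 3 + 0 + 3 + 1 + 1 + 1 = 10
D has the highest total.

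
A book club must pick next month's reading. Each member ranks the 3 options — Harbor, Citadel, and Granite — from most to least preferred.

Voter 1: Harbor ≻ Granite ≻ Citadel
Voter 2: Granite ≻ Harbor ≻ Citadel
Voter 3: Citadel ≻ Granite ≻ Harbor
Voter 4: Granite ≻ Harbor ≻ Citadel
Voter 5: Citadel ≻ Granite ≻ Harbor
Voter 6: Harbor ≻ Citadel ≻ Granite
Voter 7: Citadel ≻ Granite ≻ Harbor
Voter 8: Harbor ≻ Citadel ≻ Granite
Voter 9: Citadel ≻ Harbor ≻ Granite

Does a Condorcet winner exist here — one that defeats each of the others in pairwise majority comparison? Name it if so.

Head-to-head results (9 voters total):
Harbor vs Citadel: Harbor wins 5–4.
Harbor vs Granite: Granite wins 5–4.
Citadel vs Granite: Citadel wins 6–3.
No candidate beats all others: Harbor beats Citadel beats Granite beats Harbor, a majority cycle.

There is no Condorcet winner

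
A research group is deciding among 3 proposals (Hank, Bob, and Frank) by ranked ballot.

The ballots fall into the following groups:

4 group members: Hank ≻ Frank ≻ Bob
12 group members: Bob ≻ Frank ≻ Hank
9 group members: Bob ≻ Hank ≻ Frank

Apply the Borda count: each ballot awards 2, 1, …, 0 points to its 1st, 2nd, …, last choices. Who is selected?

Borda scores:
  Hank: 4·2 + 12·0 + 9·1 = 17
  Bob: 4·0 + 12·2 + 9·2 = 42
  Frank: 4·1 + 12·1 + 9·0 = 16
Bob has the highest total.

Bob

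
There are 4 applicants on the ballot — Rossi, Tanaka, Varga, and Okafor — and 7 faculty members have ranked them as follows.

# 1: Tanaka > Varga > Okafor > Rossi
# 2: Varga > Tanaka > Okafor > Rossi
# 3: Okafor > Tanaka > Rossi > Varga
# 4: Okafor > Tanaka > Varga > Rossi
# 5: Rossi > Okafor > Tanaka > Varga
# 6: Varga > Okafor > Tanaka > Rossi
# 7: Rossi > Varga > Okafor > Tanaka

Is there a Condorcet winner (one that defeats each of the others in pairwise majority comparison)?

Head-to-head results (7 voters total):
Rossi vs Tanaka: Tanaka wins 5–2.
Rossi vs Varga: Varga wins 4–3.
Rossi vs Okafor: Okafor wins 5–2.
Tanaka vs Varga: Tanaka wins 4–3.
Tanaka vs Okafor: Okafor wins 5–2.
Varga vs Okafor: Varga wins 4–3.
No candidate beats all others: Tanaka beats Varga beats Okafor beats Tanaka, a majority cycle.

No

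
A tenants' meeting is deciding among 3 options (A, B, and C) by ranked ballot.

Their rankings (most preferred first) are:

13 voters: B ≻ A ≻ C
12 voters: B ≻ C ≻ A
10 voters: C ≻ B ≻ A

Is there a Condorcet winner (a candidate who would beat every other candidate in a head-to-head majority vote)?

Head-to-head results (35 voters total):
A vs B: B wins 35–0.
A vs C: C wins 22–13.
B vs C: B wins 25–10.
B beats each rival — A (35–0), C (25–10) — so B is the Condorcet winner.

Yes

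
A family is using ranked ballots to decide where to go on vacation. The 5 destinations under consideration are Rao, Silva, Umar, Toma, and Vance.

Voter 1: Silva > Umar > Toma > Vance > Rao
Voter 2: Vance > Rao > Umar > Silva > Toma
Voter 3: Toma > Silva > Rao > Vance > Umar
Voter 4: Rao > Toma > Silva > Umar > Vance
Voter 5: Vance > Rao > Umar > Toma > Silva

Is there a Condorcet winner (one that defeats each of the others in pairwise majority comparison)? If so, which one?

Head-to-head results (5 voters total):
Rao vs Silva: Rao wins 3–2.
Rao vs Umar: Rao wins 4–1.
Rao vs Toma: Rao wins 3–2.
Rao vs Vance: Vance wins 3–2.
Silva vs Umar: Silva wins 3–2.
Silva vs Toma: Toma wins 3–2.
Silva vs Vance: Silva wins 3–2.
Umar vs Toma: Umar wins 3–2.
Umar vs Vance: Vance wins 3–2.
Toma vs Vance: Toma wins 3–2.
No candidate beats all others: Rao beats Silva beats Vance beats Rao, a majority cycle.

There is no Condorcet winner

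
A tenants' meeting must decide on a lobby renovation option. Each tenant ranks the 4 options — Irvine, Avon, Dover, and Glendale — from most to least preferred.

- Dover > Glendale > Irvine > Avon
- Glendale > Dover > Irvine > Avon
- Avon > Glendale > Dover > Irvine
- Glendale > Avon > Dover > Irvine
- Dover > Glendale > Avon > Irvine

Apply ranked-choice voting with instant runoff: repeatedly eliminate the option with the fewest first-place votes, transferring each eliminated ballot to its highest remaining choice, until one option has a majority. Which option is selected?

Round 1: Dover 2, Glendale 2, Avon 1, Irvine 0. Irvine has the fewest and is eliminated.
Round 2: Dover 2, Glendale 2, Avon 1. Avon has the fewest and is eliminated.
Round 3: Glendale 3, Dover 2. Glendale has a majority.

Glendale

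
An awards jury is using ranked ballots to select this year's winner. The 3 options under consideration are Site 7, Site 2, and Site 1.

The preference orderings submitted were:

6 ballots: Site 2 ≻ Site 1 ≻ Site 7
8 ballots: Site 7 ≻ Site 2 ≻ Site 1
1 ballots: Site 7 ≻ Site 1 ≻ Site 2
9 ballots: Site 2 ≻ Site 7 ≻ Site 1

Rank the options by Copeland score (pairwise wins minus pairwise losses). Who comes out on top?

Site 2

Pairwise results:
  Site 7 vs Site 2: Site 2 wins 15–9.
  Site 7 vs Site 1: Site 7 wins 18–6.
  Site 2 vs Site 1: Site 2 wins 23–1.
Copeland scores (wins − losses):
  Site 7: 1 − 1 = 0
  Site 2: 2 − 0 = 2
  Site 1: 0 − 2 = -2
Site 2 has the best Copeland score.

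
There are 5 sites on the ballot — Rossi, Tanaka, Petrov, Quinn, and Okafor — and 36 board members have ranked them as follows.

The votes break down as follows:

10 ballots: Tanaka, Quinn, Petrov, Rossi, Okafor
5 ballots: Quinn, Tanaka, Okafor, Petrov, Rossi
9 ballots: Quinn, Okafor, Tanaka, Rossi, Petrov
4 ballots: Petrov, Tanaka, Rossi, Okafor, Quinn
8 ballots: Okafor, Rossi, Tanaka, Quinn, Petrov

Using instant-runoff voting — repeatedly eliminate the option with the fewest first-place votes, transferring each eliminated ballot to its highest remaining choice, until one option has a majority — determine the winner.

Round 1: Quinn 14, Tanaka 10, Okafor 8, Petrov 4, Rossi 0. Rossi has the fewest and is eliminated.
Round 2: Quinn 14, Tanaka 10, Okafor 8, Petrov 4. Petrov has the fewest and is eliminated.
Round 3: Tanaka 14, Quinn 14, Okafor 8. Okafor has the fewest and is eliminated.
Round 4: Tanaka 22, Quinn 14. Tanaka has a majority.

Tanaka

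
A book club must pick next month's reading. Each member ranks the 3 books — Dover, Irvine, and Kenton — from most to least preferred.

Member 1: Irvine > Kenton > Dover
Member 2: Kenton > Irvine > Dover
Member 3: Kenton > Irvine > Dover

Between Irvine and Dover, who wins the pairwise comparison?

Ballots ranking Irvine above Dover: 3.
Ballots ranking Dover above Irvine: 0.
Irvine wins the head-to-head, 3–0.

Irvine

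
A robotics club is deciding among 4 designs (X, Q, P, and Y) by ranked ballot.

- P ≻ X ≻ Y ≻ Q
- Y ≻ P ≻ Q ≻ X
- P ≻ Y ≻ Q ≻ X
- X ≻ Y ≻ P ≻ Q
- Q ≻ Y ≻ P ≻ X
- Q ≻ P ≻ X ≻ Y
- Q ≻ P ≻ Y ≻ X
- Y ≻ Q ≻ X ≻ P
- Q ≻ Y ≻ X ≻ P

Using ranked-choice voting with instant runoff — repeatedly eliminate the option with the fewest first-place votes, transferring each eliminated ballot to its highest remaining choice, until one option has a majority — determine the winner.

Y

Round 1: Q 4, P 2, Y 2, X 1. X has the fewest and is eliminated.
Round 2: Q 4, Y 3, P 2. P has the fewest and is eliminated.
Round 3: Y 5, Q 4. Y has a majority.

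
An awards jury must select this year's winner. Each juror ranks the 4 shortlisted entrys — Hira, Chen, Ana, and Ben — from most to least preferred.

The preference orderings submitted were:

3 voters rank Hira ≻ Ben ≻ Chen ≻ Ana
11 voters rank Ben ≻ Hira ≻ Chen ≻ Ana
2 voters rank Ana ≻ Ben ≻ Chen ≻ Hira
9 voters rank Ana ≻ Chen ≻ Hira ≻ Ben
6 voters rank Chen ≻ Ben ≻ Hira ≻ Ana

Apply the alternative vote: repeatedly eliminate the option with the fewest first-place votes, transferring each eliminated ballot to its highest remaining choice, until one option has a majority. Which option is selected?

Round 1: Ana 11, Ben 11, Chen 6, Hira 3. Hira has the fewest and is eliminated.
Round 2: Ben 14, Ana 11, Chen 6. Chen has the fewest and is eliminated.
Round 3: Ben 20, Ana 11. Ben has a majority.

Ben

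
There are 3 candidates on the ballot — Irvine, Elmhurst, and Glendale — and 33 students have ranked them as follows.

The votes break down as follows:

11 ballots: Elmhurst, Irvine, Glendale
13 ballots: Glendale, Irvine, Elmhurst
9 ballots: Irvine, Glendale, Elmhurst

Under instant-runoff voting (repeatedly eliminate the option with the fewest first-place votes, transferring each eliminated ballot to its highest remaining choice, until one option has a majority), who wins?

Glendale

Round 1: Glendale 13, Elmhurst 11, Irvine 9. Irvine has the fewest and is eliminated.
Round 2: Glendale 22, Elmhurst 11. Glendale has a majority.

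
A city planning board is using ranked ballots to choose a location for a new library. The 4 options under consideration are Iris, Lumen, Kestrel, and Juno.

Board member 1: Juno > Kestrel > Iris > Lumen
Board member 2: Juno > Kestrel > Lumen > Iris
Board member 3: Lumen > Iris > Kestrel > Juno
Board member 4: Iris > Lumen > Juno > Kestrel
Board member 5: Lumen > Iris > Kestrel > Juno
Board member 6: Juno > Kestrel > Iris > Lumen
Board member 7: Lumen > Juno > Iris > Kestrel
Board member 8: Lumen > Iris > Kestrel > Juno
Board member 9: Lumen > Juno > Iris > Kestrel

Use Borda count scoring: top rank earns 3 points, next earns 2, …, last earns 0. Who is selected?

Borda scores:
  Iris: 1 + 0 + 2 + 3 + 2 + 1 + 1 + 2 + 1 = 13
  Lumen: 0 + 1 + 3 + 2 + 3 + 0 + 3 + 3 + 3 = 18
  Kestrel: 2 + 2 + 1 + 0 + 1 + 2 + 0 + 1 + 0 = 9
  Juno: 3 + 3 + 0 + 1 + 0 + 3 + 2 + 0 + 2 = 14
Lumen has the highest total.

Lumen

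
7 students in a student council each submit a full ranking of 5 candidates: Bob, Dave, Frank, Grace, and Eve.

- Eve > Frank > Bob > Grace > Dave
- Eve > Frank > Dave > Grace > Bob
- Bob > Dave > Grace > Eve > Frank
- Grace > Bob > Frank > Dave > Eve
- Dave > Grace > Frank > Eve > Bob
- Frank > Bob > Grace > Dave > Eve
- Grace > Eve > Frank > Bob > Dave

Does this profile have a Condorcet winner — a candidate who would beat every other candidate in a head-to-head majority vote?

Head-to-head results (7 voters total):
Bob vs Dave: Bob wins 5–2.
Bob vs Frank: Frank wins 5–2.
Bob vs Grace: Grace wins 4–3.
Bob vs Eve: Eve wins 4–3.
Dave vs Frank: Frank wins 5–2.
Dave vs Grace: Grace wins 4–3.
Dave vs Eve: Dave wins 4–3.
Frank vs Grace: Grace wins 4–3.
Frank vs Eve: Eve wins 4–3.
Grace vs Eve: Grace wins 5–2.
Grace beats each rival — Bob (4–3), Dave (4–3), Frank (4–3), Eve (5–2) — so Grace is the Condorcet winner.

Yes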